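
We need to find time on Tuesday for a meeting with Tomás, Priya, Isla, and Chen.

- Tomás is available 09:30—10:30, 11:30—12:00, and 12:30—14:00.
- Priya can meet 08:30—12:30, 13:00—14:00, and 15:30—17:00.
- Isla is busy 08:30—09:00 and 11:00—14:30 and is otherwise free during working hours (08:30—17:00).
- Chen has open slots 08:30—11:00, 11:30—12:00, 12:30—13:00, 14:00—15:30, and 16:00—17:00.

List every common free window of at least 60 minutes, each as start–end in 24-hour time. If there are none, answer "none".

Isla free within 08:30–17:00: 09:00–11:00, 14:30–17:00.
Tomás ∩ Priya: 09:30–10:30, 11:30–12:00, 13:00–14:00.
Tomás ∩ Priya ∩ Isla: 09:30–10:30.
Tomás ∩ Priya ∩ Isla ∩ Chen: 09:30–10:30.
Windows ≥ 60 min: 09:30–10:30.

09:30–10:30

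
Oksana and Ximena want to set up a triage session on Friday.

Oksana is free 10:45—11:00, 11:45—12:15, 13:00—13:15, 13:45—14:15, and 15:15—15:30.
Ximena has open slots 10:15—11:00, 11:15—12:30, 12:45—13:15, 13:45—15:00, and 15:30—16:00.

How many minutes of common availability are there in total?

Oksana ∩ Ximena: 10:45–11:00, 11:45–12:15, 13:00–13:15, 13:45–14:15.
Total common minutes: 15 + 30 + 15 + 30 = 90.

90 minutes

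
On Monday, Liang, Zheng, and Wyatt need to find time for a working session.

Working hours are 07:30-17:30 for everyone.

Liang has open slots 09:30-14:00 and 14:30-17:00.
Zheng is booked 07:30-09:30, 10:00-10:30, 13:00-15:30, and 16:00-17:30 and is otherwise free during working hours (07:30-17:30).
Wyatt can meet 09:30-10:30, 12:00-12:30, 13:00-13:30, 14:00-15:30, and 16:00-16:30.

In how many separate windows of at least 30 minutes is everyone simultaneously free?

Zheng free within 07:30–17:30: 09:30–10:00, 10:30–13:00, 15:30–16:00.
Liang ∩ Zheng: 09:30–10:00, 10:30–13:00, 15:30–16:00.
Liang ∩ Zheng ∩ Wyatt: 09:30–10:00, 12:00–12:30.
Windows ≥ 30 min: 09:30–10:00, 12:00–12:30.
That's 2 windows.

2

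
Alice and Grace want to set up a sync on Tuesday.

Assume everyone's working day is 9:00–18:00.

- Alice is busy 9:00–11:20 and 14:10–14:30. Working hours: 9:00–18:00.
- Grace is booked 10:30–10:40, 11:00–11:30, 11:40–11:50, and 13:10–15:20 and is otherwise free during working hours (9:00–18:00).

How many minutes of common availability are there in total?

250 minutes

Alice free within 09:00–18:00: 11:20–14:10, 14:30–18:00.
Grace free within 09:00–18:00: 09:00–10:30, 10:40–11:00, 11:30–11:40, 11:50–13:10, 15:20–18:00.
Alice ∩ Grace: 11:30–11:40, 11:50–13:10, 15:20–18:00.
Total common minutes: 10 + 80 + 160 = 250.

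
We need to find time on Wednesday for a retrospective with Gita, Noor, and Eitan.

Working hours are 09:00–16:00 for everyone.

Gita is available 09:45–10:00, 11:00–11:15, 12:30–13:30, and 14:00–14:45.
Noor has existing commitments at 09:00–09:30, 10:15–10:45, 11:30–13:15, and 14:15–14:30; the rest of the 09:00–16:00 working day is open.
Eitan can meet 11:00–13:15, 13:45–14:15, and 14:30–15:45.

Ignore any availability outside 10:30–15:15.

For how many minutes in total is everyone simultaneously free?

45 minutes

Noor free within 09:00–16:00: 09:30–10:15, 10:45–11:30, 13:15–14:15, 14:30–16:00.
Gita ∩ Noor: 09:45–10:00, 11:00–11:15, 13:15–13:30, 14:00–14:15, 14:30–14:45.
Gita ∩ Noor ∩ Eitan: 11:00–11:15, 14:00–14:15, 14:30–14:45.
Restricted to 10:30–15:15: 11:00–11:15, 14:00–14:15, 14:30–14:45.
Total common minutes: 15 + 15 + 15 = 45.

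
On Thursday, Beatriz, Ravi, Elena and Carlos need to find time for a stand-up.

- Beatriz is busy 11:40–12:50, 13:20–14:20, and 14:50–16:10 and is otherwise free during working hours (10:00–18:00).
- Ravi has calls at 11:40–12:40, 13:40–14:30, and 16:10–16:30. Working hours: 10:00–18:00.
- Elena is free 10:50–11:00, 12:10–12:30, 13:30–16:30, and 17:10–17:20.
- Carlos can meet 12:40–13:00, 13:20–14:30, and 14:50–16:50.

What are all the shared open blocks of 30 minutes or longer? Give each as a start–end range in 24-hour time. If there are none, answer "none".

Beatriz free within 10:00–18:00: 10:00–11:40, 12:50–13:20, 14:20–14:50, 16:10–18:00.
Ravi free within 10:00–18:00: 10:00–11:40, 12:40–13:40, 14:30–16:10, 16:30–18:00.
Beatriz ∩ Ravi: 10:00–11:40, 12:50–13:20, 14:30–14:50, 16:30–18:00.
Beatriz ∩ Ravi ∩ Elena: 10:50–11:00, 14:30–14:50, 17:10–17:20.
Beatriz ∩ Ravi ∩ Elena ∩ Carlos: (none).
Windows ≥ 30 min: (none).

none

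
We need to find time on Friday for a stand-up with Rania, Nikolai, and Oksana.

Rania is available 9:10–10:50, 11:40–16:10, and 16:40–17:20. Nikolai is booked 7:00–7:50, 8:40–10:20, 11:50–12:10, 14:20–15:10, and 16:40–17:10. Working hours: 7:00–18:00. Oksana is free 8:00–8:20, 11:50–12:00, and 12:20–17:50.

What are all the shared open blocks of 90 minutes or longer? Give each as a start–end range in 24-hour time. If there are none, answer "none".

12:20–14:20

Nikolai free within 07:00–18:00: 07:50–08:40, 10:20–11:50, 12:10–14:20, 15:10–16:40, 17:10–18:00.
Rania ∩ Nikolai: 10:20–10:50, 11:40–11:50, 12:10–14:20, 15:10–16:10, 17:10–17:20.
Rania ∩ Nikolai ∩ Oksana: 12:20–14:20, 15:10–16:10, 17:10–17:20.
Windows ≥ 90 min: 12:20–14:20.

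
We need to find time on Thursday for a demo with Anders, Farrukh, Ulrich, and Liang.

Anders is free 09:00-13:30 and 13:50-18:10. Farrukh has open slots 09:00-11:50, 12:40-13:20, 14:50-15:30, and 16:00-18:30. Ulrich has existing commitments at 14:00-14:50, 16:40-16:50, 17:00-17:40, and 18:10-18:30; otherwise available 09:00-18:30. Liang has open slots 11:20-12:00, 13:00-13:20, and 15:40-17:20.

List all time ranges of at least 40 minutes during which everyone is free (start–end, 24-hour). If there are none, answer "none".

Ulrich free within 09:00–18:30: 09:00–14:00, 14:50–16:40, 16:50–17:00, 17:40–18:10.
Anders ∩ Farrukh: 09:00–11:50, 12:40–13:20, 14:50–15:30, 16:00–18:10.
Anders ∩ Farrukh ∩ Ulrich: 09:00–11:50, 12:40–13:20, 14:50–15:30, 16:00–16:40, 16:50–17:00, 17:40–18:10.
Anders ∩ Farrukh ∩ Ulrich ∩ Liang: 11:20–11:50, 13:00–13:20, 16:00–16:40, 16:50–17:00.
Windows ≥ 40 min: 16:00–16:40.

16:00–16:40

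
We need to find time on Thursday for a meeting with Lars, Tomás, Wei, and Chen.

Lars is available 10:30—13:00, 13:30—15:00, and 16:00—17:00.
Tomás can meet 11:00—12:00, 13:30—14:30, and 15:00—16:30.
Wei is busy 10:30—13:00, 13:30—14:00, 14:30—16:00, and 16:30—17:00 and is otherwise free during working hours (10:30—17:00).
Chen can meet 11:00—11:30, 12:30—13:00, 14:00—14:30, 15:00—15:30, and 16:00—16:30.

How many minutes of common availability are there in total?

Wei free within 10:30–17:00: 13:00–13:30, 14:00–14:30, 16:00–16:30.
Lars ∩ Tomás: 11:00–12:00, 13:30–14:30, 16:00–16:30.
Lars ∩ Tomás ∩ Wei: 14:00–14:30, 16:00–16:30.
Lars ∩ Tomás ∩ Wei ∩ Chen: 14:00–14:30, 16:00–16:30.
Total common minutes: 30 + 30 = 60.

60 minutes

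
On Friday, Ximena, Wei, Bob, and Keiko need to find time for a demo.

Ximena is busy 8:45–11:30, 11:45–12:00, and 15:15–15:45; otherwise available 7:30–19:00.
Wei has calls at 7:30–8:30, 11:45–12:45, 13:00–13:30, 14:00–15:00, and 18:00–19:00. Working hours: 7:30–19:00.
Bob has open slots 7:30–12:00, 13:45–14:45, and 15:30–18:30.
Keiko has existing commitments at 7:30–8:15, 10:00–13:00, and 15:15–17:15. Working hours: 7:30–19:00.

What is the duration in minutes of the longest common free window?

45 minutes

Ximena free within 07:30–19:00: 07:30–08:45, 11:30–11:45, 12:00–15:15, 15:45–19:00.
Wei free within 07:30–19:00: 08:30–11:45, 12:45–13:00, 13:30–14:00, 15:00–18:00.
Keiko free within 07:30–19:00: 08:15–10:00, 13:00–15:15, 17:15–19:00.
Ximena ∩ Wei: 08:30–08:45, 11:30–11:45, 12:45–13:00, 13:30–14:00, 15:00–15:15, 15:45–18:00.
Ximena ∩ Wei ∩ Bob: 08:30–08:45, 11:30–11:45, 13:45–14:00, 15:45–18:00.
Ximena ∩ Wei ∩ Bob ∩ Keiko: 08:30–08:45, 13:45–14:00, 17:15–18:00.
Common window lengths: 15, 15, 45 min; longest is 45.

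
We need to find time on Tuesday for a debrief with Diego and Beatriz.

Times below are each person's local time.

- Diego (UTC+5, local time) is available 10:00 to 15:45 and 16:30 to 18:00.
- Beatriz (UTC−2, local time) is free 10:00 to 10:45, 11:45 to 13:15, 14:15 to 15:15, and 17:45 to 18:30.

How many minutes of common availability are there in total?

45 minutes

Diego → UTC: 05:00–10:45, 11:30–13:00.
Beatriz → UTC: 12:00–12:45, 13:45–15:15, 16:15–17:15, 19:45–20:30.
Diego ∩ Beatriz: 12:00–12:45.
Total common minutes: 45.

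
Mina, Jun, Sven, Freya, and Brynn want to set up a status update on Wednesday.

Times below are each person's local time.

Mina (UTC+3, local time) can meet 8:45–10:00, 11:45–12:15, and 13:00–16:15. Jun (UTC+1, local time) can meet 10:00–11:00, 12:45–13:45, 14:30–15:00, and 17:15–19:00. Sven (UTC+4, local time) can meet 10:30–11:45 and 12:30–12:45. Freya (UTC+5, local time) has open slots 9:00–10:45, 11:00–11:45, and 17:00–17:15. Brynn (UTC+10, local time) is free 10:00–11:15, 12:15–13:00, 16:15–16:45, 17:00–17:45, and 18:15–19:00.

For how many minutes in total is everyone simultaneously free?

0 minutes

Mina → UTC: 05:45–07:00, 08:45–09:15, 10:00–13:15.
Jun → UTC: 09:00–10:00, 11:45–12:45, 13:30–14:00, 16:15–18:00.
Sven → UTC: 06:30–07:45, 08:30–08:45.
Freya → UTC: 04:00–05:45, 06:00–06:45, 12:00–12:15.
Brynn → UTC: 00:00–01:15, 02:15–03:00, 06:15–06:45, 07:00–07:45, 08:15–09:00.
Mina ∩ Jun: 09:00–09:15, 11:45–12:45.
Mina ∩ Jun ∩ Sven: (none).
Mina ∩ Jun ∩ Sven ∩ Freya: (none).
Mina ∩ Jun ∩ Sven ∩ Freya ∩ Brynn: (none).
Total common minutes: 0.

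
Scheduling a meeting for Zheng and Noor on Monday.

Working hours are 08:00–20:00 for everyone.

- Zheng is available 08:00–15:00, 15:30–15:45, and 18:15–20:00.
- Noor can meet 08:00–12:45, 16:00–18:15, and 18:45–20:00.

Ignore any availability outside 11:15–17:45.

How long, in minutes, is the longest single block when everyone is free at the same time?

Zheng ∩ Noor: 08:00–12:45, 18:45–20:00.
Restricted to 11:15–17:45: 11:15–12:45.
Single common window of 90 minutes.

90 minutes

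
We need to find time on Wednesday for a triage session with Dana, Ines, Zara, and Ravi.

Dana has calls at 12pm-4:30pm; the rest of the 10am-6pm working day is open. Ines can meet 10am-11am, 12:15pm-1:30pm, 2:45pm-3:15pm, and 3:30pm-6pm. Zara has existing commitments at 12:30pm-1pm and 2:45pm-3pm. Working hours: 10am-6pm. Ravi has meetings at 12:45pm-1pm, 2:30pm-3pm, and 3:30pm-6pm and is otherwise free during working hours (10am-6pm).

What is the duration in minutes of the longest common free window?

60 minutes

Dana free within 10:00–18:00: 10:00–12:00, 16:30–18:00.
Zara free within 10:00–18:00: 10:00–12:30, 13:00–14:45, 15:00–18:00.
Ravi free within 10:00–18:00: 10:00–12:45, 13:00–14:30, 15:00–15:30.
Dana ∩ Ines: 10:00–11:00, 16:30–18:00.
Dana ∩ Ines ∩ Zara: 10:00–11:00, 16:30–18:00.
Dana ∩ Ines ∩ Zara ∩ Ravi: 10:00–11:00.
Single common window of 60 minutes.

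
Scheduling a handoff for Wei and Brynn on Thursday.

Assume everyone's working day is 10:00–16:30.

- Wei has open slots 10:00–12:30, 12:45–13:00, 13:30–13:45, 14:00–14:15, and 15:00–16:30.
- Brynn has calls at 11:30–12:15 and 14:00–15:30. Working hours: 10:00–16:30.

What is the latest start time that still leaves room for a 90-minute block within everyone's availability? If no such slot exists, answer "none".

10:00

Brynn free within 10:00–16:30: 10:00–11:30, 12:15–14:00, 15:30–16:30.
Wei ∩ Brynn: 10:00–11:30, 12:15–12:30, 12:45–13:00, 13:30–13:45, 15:30–16:30.
Windows ≥ 90 min: 10:00–11:30.
Latest start in the last window 10:00–11:30 is 11:30 − 90 min = 10:00.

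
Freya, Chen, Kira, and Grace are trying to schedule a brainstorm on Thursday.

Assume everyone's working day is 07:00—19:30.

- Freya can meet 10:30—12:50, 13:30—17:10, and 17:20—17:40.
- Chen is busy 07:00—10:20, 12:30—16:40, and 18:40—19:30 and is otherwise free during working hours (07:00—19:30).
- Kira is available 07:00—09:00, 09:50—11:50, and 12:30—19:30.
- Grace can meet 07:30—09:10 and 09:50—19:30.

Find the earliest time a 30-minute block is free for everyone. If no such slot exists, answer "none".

Chen free within 07:00–19:30: 10:20–12:30, 16:40–18:40.
Freya ∩ Chen: 10:30–12:30, 16:40–17:10, 17:20–17:40.
Freya ∩ Chen ∩ Kira: 10:30–11:50, 16:40–17:10, 17:20–17:40.
Freya ∩ Chen ∩ Kira ∩ Grace: 10:30–11:50, 16:40–17:10, 17:20–17:40.
Windows ≥ 30 min: 10:30–11:50, 16:40–17:10.
Earliest such window starts at 10:30.

10:30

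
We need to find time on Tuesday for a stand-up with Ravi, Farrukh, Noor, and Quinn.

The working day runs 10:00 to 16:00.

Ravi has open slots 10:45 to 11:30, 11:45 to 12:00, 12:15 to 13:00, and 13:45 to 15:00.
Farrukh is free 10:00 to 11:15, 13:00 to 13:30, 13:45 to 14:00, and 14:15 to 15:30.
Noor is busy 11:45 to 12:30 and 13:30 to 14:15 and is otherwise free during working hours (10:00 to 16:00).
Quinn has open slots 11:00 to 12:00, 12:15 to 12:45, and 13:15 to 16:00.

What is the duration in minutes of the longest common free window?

45 minutes

Noor free within 10:00–16:00: 10:00–11:45, 12:30–13:30, 14:15–16:00.
Ravi ∩ Farrukh: 10:45–11:15, 13:45–14:00, 14:15–15:00.
Ravi ∩ Farrukh ∩ Noor: 10:45–11:15, 14:15–15:00.
Ravi ∩ Farrukh ∩ Noor ∩ Quinn: 11:00–11:15, 14:15–15:00.
Common window lengths: 15, 45 min; longest is 45.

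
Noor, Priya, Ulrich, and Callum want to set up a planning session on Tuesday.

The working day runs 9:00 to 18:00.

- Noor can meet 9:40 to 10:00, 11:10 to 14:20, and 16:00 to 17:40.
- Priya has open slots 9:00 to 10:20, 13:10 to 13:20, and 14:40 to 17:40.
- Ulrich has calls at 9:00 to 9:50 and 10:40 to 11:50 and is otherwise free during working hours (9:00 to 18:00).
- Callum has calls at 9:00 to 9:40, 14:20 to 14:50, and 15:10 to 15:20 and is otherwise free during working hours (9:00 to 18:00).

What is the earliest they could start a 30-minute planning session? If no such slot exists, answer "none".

16:00

Ulrich free within 09:00–18:00: 09:50–10:40, 11:50–18:00.
Callum free within 09:00–18:00: 09:40–14:20, 14:50–15:10, 15:20–18:00.
Noor ∩ Priya: 09:40–10:00, 13:10–13:20, 16:00–17:40.
Noor ∩ Priya ∩ Ulrich: 09:50–10:00, 13:10–13:20, 16:00–17:40.
Noor ∩ Priya ∩ Ulrich ∩ Callum: 09:50–10:00, 13:10–13:20, 16:00–17:40.
Windows ≥ 30 min: 16:00–17:40.
Earliest such window starts at 16:00.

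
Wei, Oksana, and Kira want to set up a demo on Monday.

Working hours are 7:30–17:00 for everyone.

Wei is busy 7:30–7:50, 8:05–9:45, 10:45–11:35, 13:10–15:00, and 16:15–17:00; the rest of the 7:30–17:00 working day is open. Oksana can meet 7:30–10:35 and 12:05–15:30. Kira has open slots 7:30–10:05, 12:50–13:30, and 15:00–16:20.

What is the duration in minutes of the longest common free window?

30 minutes

Wei free within 07:30–17:00: 07:50–08:05, 09:45–10:45, 11:35–13:10, 15:00–16:15.
Wei ∩ Oksana: 07:50–08:05, 09:45–10:35, 12:05–13:10, 15:00–15:30.
Wei ∩ Oksana ∩ Kira: 07:50–08:05, 09:45–10:05, 12:50–13:10, 15:00–15:30.
Common window lengths: 15, 20, 20, 30 min; longest is 30.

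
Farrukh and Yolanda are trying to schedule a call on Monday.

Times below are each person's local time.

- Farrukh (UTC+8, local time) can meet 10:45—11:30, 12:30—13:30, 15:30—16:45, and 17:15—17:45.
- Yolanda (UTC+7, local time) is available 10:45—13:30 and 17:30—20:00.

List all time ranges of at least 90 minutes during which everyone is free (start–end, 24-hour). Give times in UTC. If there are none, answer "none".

Farrukh → UTC: 02:45–03:30, 04:30–05:30, 07:30–08:45, 09:15–09:45.
Yolanda → UTC: 03:45–06:30, 10:30–13:00.
Farrukh ∩ Yolanda: 04:30–05:30.
Windows ≥ 90 min: (none).

none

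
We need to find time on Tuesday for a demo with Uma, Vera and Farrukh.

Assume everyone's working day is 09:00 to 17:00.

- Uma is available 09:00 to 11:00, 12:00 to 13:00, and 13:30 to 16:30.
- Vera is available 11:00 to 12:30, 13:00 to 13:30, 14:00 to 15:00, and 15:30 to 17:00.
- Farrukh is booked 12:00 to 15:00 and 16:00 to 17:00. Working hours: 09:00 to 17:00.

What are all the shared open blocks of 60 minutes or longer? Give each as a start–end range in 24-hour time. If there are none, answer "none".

Farrukh free within 09:00–17:00: 09:00–12:00, 15:00–16:00.
Uma ∩ Vera: 12:00–12:30, 14:00–15:00, 15:30–16:30.
Uma ∩ Vera ∩ Farrukh: 15:30–16:00.
Windows ≥ 60 min: (none).

none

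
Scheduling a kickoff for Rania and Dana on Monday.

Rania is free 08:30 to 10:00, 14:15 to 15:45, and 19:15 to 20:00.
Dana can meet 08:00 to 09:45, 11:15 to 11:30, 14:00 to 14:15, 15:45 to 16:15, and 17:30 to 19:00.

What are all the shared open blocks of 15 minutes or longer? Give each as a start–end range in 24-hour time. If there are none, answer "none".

08:30–09:45

Rania ∩ Dana: 08:30–09:45.
Windows ≥ 15 min: 08:30–09:45.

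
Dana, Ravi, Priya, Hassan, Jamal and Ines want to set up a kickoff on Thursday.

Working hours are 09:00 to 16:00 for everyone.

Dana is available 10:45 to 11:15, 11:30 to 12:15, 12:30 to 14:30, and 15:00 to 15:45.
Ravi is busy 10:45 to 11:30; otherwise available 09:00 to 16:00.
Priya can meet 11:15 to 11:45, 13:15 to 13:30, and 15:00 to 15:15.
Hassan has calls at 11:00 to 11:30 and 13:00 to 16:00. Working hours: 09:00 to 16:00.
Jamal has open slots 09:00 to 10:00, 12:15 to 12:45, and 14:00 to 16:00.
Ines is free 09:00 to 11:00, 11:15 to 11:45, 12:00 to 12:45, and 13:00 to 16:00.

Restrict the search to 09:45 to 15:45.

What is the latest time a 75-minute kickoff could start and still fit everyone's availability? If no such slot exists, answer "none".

Ravi free within 09:00–16:00: 09:00–10:45, 11:30–16:00.
Hassan free within 09:00–16:00: 09:00–11:00, 11:30–13:00.
Dana ∩ Ravi: 11:30–12:15, 12:30–14:30, 15:00–15:45.
Dana ∩ Ravi ∩ Priya: 11:30–11:45, 13:15–13:30, 15:00–15:15.
Dana ∩ Ravi ∩ Priya ∩ Hassan: 11:30–11:45.
Dana ∩ Ravi ∩ Priya ∩ Hassan ∩ Jamal: (none).
Dana ∩ Ravi ∩ Priya ∩ Hassan ∩ Jamal ∩ Ines: (none).
Restricted to 09:45–15:45: (none).
Windows ≥ 75 min: (none).

none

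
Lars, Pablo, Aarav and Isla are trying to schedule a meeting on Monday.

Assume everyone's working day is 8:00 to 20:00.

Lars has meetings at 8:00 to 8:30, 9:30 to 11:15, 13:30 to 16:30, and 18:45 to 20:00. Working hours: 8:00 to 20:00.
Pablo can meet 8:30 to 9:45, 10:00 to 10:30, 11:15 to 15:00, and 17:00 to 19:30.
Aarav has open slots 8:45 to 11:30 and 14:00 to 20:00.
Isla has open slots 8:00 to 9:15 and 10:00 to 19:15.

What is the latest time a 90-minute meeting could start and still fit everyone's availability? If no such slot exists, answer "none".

Lars free within 08:00–20:00: 08:30–09:30, 11:15–13:30, 16:30–18:45.
Lars ∩ Pablo: 08:30–09:30, 11:15–13:30, 17:00–18:45.
Lars ∩ Pablo ∩ Aarav: 08:45–09:30, 11:15–11:30, 17:00–18:45.
Lars ∩ Pablo ∩ Aarav ∩ Isla: 08:45–09:15, 11:15–11:30, 17:00–18:45.
Windows ≥ 90 min: 17:00–18:45.
Latest start in the last window 17:00–18:45 is 18:45 − 90 min = 17:15.

17:15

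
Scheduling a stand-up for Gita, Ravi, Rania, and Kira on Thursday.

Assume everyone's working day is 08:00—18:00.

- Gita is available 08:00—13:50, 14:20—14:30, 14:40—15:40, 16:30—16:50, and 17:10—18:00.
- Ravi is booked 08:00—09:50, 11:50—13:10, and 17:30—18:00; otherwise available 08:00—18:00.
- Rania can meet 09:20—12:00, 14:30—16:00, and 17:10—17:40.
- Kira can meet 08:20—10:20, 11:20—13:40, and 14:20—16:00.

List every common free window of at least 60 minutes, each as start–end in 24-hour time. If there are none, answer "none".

Ravi free within 08:00–18:00: 09:50–11:50, 13:10–17:30.
Gita ∩ Ravi: 09:50–11:50, 13:10–13:50, 14:20–14:30, 14:40–15:40, 16:30–16:50, 17:10–17:30.
Gita ∩ Ravi ∩ Rania: 09:50–11:50, 14:40–15:40, 17:10–17:30.
Gita ∩ Ravi ∩ Rania ∩ Kira: 09:50–10:20, 11:20–11:50, 14:40–15:40.
Windows ≥ 60 min: 14:40–15:40.

14:40–15:40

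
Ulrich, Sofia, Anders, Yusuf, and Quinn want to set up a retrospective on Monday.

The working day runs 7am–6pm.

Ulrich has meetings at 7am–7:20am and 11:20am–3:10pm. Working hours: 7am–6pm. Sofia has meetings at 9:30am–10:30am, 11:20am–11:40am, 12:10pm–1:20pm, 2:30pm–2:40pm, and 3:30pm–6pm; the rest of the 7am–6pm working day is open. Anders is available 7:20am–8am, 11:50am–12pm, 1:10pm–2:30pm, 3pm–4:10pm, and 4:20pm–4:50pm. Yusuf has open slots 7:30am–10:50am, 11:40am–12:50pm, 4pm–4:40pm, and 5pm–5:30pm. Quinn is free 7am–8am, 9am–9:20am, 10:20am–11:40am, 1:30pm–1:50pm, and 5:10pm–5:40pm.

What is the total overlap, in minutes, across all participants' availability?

30 minutes

Ulrich free within 07:00–18:00: 07:20–11:20, 15:10–18:00.
Sofia free within 07:00–18:00: 07:00–09:30, 10:30–11:20, 11:40–12:10, 13:20–14:30, 14:40–15:30.
Ulrich ∩ Sofia: 07:20–09:30, 10:30–11:20, 15:10–15:30.
Ulrich ∩ Sofia ∩ Anders: 07:20–08:00, 15:10–15:30.
Ulrich ∩ Sofia ∩ Anders ∩ Yusuf: 07:30–08:00.
Ulrich ∩ Sofia ∩ Anders ∩ Yusuf ∩ Quinn: 07:30–08:00.
Total common minutes: 30.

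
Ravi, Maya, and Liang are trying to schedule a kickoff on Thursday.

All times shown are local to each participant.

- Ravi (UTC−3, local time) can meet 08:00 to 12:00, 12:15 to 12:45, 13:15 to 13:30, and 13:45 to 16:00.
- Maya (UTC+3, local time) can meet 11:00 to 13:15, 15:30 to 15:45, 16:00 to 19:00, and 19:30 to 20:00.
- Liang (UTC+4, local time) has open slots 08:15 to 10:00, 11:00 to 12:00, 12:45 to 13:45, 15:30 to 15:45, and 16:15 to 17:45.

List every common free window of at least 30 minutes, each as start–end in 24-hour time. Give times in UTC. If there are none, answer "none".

Ravi → UTC: 11:00–15:00, 15:15–15:45, 16:15–16:30, 16:45–19:00.
Maya → UTC: 08:00–10:15, 12:30–12:45, 13:00–16:00, 16:30–17:00.
Liang → UTC: 04:15–06:00, 07:00–08:00, 08:45–09:45, 11:30–11:45, 12:15–13:45.
Ravi ∩ Maya: 12:30–12:45, 13:00–15:00, 15:15–15:45, 16:45–17:00.
Ravi ∩ Maya ∩ Liang: 12:30–12:45, 13:00–13:45.
Windows ≥ 30 min: 13:00–13:45.

13:00–13:45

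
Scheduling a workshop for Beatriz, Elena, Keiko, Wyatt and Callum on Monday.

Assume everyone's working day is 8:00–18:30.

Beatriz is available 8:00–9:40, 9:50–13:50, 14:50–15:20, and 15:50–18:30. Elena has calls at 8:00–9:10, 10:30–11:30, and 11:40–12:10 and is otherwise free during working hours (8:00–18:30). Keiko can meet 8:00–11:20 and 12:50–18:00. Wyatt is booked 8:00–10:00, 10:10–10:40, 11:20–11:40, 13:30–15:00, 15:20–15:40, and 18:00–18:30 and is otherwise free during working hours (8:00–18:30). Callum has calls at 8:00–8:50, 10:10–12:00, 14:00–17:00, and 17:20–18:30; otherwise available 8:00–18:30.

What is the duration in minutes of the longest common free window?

40 minutes

Elena free within 08:00–18:30: 09:10–10:30, 11:30–11:40, 12:10–18:30.
Wyatt free within 08:00–18:30: 10:00–10:10, 10:40–11:20, 11:40–13:30, 15:00–15:20, 15:40–18:00.
Callum free within 08:00–18:30: 08:50–10:10, 12:00–14:00, 17:00–17:20.
Beatriz ∩ Elena: 09:10–09:40, 09:50–10:30, 11:30–11:40, 12:10–13:50, 14:50–15:20, 15:50–18:30.
Beatriz ∩ Elena ∩ Keiko: 09:10–09:40, 09:50–10:30, 12:50–13:50, 14:50–15:20, 15:50–18:00.
Beatriz ∩ Elena ∩ Keiko ∩ Wyatt: 10:00–10:10, 12:50–13:30, 15:00–15:20, 15:50–18:00.
Beatriz ∩ Elena ∩ Keiko ∩ Wyatt ∩ Callum: 10:00–10:10, 12:50–13:30, 17:00–17:20.
Common window lengths: 10, 40, 20 min; longest is 40.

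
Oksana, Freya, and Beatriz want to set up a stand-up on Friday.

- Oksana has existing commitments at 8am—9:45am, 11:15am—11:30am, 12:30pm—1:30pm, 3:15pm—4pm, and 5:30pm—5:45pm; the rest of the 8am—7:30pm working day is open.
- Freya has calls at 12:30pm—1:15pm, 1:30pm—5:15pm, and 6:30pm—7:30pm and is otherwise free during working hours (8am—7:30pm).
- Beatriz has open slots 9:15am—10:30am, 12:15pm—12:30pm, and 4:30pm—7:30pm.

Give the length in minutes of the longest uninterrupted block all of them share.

45 minutes

Oksana free within 08:00–19:30: 09:45–11:15, 11:30–12:30, 13:30–15:15, 16:00–17:30, 17:45–19:30.
Freya free within 08:00–19:30: 08:00–12:30, 13:15–13:30, 17:15–18:30.
Oksana ∩ Freya: 09:45–11:15, 11:30–12:30, 17:15–17:30, 17:45–18:30.
Oksana ∩ Freya ∩ Beatriz: 09:45–10:30, 12:15–12:30, 17:15–17:30, 17:45–18:30.
Common window lengths: 45, 15, 15, 45 min; longest is 45.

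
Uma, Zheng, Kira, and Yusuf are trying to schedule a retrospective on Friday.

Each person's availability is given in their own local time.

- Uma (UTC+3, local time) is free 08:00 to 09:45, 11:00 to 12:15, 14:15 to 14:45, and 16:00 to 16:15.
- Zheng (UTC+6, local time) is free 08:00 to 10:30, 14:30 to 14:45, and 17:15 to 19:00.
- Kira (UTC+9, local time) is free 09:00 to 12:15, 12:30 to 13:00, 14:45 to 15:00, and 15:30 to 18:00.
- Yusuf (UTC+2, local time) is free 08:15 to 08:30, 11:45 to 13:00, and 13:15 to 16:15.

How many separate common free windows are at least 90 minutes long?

Uma → UTC: 05:00–06:45, 08:00–09:15, 11:15–11:45, 13:00–13:15.
Zheng → UTC: 02:00–04:30, 08:30–08:45, 11:15–13:00.
Kira → UTC: 00:00–03:15, 03:30–04:00, 05:45–06:00, 06:30–09:00.
Yusuf → UTC: 06:15–06:30, 09:45–11:00, 11:15–14:15.
Uma ∩ Zheng: 08:30–08:45, 11:15–11:45.
Uma ∩ Zheng ∩ Kira: 08:30–08:45.
Uma ∩ Zheng ∩ Kira ∩ Yusuf: (none).
Windows ≥ 90 min: (none).
That's 0 windows.

0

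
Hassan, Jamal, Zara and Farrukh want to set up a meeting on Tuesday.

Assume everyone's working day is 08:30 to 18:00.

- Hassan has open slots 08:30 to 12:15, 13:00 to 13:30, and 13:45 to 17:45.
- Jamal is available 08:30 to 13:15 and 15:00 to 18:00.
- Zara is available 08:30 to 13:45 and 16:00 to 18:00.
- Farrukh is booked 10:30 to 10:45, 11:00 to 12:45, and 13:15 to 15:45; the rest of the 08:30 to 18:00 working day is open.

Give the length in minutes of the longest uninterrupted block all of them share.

Farrukh free within 08:30–18:00: 08:30–10:30, 10:45–11:00, 12:45–13:15, 15:45–18:00.
Hassan ∩ Jamal: 08:30–12:15, 13:00–13:15, 15:00–17:45.
Hassan ∩ Jamal ∩ Zara: 08:30–12:15, 13:00–13:15, 16:00–17:45.
Hassan ∩ Jamal ∩ Zara ∩ Farrukh: 08:30–10:30, 10:45–11:00, 13:00–13:15, 16:00–17:45.
Common window lengths: 120, 15, 15, 105 min; longest is 120.

120 minutes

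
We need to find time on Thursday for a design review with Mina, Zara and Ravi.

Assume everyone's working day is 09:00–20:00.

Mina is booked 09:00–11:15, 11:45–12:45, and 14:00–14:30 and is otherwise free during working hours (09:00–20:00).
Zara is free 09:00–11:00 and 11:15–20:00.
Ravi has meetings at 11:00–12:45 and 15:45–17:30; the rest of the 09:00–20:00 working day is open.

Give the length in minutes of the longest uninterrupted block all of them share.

150 minutes

Mina free within 09:00–20:00: 11:15–11:45, 12:45–14:00, 14:30–20:00.
Ravi free within 09:00–20:00: 09:00–11:00, 12:45–15:45, 17:30–20:00.
Mina ∩ Zara: 11:15–11:45, 12:45–14:00, 14:30–20:00.
Mina ∩ Zara ∩ Ravi: 12:45–14:00, 14:30–15:45, 17:30–20:00.
Common window lengths: 75, 75, 150 min; longest is 150.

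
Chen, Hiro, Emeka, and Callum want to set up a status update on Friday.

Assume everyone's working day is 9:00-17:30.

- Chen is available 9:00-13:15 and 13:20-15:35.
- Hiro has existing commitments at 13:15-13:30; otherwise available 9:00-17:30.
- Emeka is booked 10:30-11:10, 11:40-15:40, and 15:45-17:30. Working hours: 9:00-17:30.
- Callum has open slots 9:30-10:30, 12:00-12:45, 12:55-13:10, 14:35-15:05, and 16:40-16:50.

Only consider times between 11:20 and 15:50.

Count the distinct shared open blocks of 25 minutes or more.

Hiro free within 09:00–17:30: 09:00–13:15, 13:30–17:30.
Emeka free within 09:00–17:30: 09:00–10:30, 11:10–11:40, 15:40–15:45.
Chen ∩ Hiro: 09:00–13:15, 13:30–15:35.
Chen ∩ Hiro ∩ Emeka: 09:00–10:30, 11:10–11:40.
Chen ∩ Hiro ∩ Emeka ∩ Callum: 09:30–10:30.
Restricted to 11:20–15:50: (none).
Windows ≥ 25 min: (none).
That's 0 windows.

0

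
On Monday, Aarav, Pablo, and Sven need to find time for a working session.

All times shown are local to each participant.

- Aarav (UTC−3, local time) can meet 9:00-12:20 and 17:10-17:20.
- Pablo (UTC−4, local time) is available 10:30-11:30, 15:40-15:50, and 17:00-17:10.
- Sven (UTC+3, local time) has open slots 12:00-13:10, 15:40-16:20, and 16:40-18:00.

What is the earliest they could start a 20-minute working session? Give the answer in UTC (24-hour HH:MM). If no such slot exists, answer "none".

Aarav → UTC: 12:00–15:20, 20:10–20:20.
Pablo → UTC: 14:30–15:30, 19:40–19:50, 21:00–21:10.
Sven → UTC: 09:00–10:10, 12:40–13:20, 13:40–15:00.
Aarav ∩ Pablo: 14:30–15:20.
Aarav ∩ Pablo ∩ Sven: 14:30–15:00.
Windows ≥ 20 min: 14:30–15:00.
Earliest such window starts at 14:30.

14:30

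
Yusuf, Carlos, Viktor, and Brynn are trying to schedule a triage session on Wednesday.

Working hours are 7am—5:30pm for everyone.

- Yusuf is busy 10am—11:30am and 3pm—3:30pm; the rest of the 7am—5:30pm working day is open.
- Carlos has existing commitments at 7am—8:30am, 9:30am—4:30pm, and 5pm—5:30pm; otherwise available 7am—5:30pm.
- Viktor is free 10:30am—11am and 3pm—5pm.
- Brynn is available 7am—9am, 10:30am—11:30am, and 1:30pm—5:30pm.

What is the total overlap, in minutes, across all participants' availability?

30 minutes

Yusuf free within 07:00–17:30: 07:00–10:00, 11:30–15:00, 15:30–17:30.
Carlos free within 07:00–17:30: 08:30–09:30, 16:30–17:00.
Yusuf ∩ Carlos: 08:30–09:30, 16:30–17:00.
Yusuf ∩ Carlos ∩ Viktor: 16:30–17:00.
Yusuf ∩ Carlos ∩ Viktor ∩ Brynn: 16:30–17:00.
Total common minutes: 30.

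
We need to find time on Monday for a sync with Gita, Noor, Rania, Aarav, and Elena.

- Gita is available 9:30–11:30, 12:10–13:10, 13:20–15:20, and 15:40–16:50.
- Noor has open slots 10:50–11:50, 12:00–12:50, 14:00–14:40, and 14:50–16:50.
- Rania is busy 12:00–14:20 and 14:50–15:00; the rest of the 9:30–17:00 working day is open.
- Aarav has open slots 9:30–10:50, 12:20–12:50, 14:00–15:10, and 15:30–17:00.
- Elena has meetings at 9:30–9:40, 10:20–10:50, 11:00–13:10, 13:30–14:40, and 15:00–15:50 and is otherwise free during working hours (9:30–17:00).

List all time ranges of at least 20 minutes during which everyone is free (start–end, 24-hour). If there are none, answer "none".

Rania free within 09:30–17:00: 09:30–12:00, 14:20–14:50, 15:00–17:00.
Elena free within 09:30–17:00: 09:40–10:20, 10:50–11:00, 13:10–13:30, 14:40–15:00, 15:50–17:00.
Gita ∩ Noor: 10:50–11:30, 12:10–12:50, 14:00–14:40, 14:50–15:20, 15:40–16:50.
Gita ∩ Noor ∩ Rania: 10:50–11:30, 14:20–14:40, 15:00–15:20, 15:40–16:50.
Gita ∩ Noor ∩ Rania ∩ Aarav: 14:20–14:40, 15:00–15:10, 15:40–16:50.
Gita ∩ Noor ∩ Rania ∩ Aarav ∩ Elena: 15:50–16:50.
Windows ≥ 20 min: 15:50–16:50.

15:50–16:50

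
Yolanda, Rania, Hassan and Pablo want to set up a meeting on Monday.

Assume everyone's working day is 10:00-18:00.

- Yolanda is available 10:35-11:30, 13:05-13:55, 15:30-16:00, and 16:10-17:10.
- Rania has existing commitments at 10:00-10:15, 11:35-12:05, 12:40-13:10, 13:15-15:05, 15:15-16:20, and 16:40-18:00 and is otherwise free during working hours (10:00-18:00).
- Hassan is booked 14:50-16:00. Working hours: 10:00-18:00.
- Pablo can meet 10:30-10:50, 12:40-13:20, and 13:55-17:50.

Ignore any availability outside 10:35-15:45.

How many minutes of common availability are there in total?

Rania free within 10:00–18:00: 10:15–11:35, 12:05–12:40, 13:10–13:15, 15:05–15:15, 16:20–16:40.
Hassan free within 10:00–18:00: 10:00–14:50, 16:00–18:00.
Yolanda ∩ Rania: 10:35–11:30, 13:10–13:15, 16:20–16:40.
Yolanda ∩ Rania ∩ Hassan: 10:35–11:30, 13:10–13:15, 16:20–16:40.
Yolanda ∩ Rania ∩ Hassan ∩ Pablo: 10:35–10:50, 13:10–13:15, 16:20–16:40.
Restricted to 10:35–15:45: 10:35–10:50, 13:10–13:15.
Total common minutes: 15 + 5 = 20.

20 minutes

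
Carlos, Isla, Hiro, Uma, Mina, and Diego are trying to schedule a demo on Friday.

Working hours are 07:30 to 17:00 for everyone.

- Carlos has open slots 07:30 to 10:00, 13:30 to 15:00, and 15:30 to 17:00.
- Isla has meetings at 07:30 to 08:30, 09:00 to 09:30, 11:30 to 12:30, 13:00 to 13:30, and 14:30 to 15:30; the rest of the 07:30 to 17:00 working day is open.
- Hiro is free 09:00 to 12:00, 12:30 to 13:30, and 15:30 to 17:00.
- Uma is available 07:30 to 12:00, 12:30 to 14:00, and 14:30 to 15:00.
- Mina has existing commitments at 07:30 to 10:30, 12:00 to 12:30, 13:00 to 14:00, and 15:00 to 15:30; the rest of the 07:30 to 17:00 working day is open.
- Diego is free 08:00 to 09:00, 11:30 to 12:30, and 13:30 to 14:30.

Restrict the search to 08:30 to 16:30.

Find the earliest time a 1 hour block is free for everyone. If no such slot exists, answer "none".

none

Isla free within 07:30–17:00: 08:30–09:00, 09:30–11:30, 12:30–13:00, 13:30–14:30, 15:30–17:00.
Mina free within 07:30–17:00: 10:30–12:00, 12:30–13:00, 14:00–15:00, 15:30–17:00.
Carlos ∩ Isla: 08:30–09:00, 09:30–10:00, 13:30–14:30, 15:30–17:00.
Carlos ∩ Isla ∩ Hiro: 09:30–10:00, 15:30–17:00.
Carlos ∩ Isla ∩ Hiro ∩ Uma: 09:30–10:00.
Carlos ∩ Isla ∩ Hiro ∩ Uma ∩ Mina: (none).
Carlos ∩ Isla ∩ Hiro ∩ Uma ∩ Mina ∩ Diego: (none).
Restricted to 08:30–16:30: (none).
Windows ≥ 60 min: (none).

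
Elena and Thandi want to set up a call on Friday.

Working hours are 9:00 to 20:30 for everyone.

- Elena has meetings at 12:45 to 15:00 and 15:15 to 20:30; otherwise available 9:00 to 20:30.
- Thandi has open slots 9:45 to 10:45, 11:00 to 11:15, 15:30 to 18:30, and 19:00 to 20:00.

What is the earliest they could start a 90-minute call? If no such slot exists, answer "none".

Elena free within 09:00–20:30: 09:00–12:45, 15:00–15:15.
Elena ∩ Thandi: 09:45–10:45, 11:00–11:15.
Windows ≥ 90 min: (none).

none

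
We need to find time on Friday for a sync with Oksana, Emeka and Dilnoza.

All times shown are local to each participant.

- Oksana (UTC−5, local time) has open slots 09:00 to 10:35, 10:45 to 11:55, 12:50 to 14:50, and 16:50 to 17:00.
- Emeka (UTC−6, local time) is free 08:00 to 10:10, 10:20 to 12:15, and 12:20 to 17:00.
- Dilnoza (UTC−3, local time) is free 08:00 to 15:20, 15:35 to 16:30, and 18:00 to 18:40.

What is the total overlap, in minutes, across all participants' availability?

Oksana → UTC: 14:00–15:35, 15:45–16:55, 17:50–19:50, 21:50–22:00.
Emeka → UTC: 14:00–16:10, 16:20–18:15, 18:20–23:00.
Dilnoza → UTC: 11:00–18:20, 18:35–19:30, 21:00–21:40.
Oksana ∩ Emeka: 14:00–15:35, 15:45–16:10, 16:20–16:55, 17:50–18:15, 18:20–19:50, 21:50–22:00.
Oksana ∩ Emeka ∩ Dilnoza: 14:00–15:35, 15:45–16:10, 16:20–16:55, 17:50–18:15, 18:35–19:30.
Total common minutes: 95 + 25 + 35 + 25 + 55 = 235.

235 minutes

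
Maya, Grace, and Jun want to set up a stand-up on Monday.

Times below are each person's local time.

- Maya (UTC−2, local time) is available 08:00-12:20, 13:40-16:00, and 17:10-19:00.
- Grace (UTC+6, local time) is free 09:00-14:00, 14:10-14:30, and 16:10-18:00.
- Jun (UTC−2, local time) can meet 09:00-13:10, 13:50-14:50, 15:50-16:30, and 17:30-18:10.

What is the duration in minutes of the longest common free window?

Maya → UTC: 10:00–14:20, 15:40–18:00, 19:10–21:00.
Grace → UTC: 03:00–08:00, 08:10–08:30, 10:10–12:00.
Jun → UTC: 11:00–15:10, 15:50–16:50, 17:50–18:30, 19:30–20:10.
Maya ∩ Grace: 10:10–12:00.
Maya ∩ Grace ∩ Jun: 11:00–12:00.
Single common window of 60 minutes.

60 minutes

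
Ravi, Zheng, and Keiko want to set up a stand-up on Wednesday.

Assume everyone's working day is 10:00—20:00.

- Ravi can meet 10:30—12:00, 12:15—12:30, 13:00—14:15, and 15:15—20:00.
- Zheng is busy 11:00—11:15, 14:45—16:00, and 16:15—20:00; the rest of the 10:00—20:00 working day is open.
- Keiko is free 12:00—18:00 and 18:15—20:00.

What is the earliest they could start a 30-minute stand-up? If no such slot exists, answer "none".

13:00

Zheng free within 10:00–20:00: 10:00–11:00, 11:15–14:45, 16:00–16:15.
Ravi ∩ Zheng: 10:30–11:00, 11:15–12:00, 12:15–12:30, 13:00–14:15, 16:00–16:15.
Ravi ∩ Zheng ∩ Keiko: 12:15–12:30, 13:00–14:15, 16:00–16:15.
Windows ≥ 30 min: 13:00–14:15.
Earliest such window starts at 13:00.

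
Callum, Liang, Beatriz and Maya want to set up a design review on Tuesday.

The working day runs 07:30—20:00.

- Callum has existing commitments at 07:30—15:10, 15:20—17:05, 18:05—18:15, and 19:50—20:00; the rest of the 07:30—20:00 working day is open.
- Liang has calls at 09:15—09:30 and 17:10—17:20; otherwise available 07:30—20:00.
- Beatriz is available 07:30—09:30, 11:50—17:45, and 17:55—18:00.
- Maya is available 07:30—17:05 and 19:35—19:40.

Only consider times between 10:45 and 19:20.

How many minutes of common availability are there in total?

10 minutes

Callum free within 07:30–20:00: 15:10–15:20, 17:05–18:05, 18:15–19:50.
Liang free within 07:30–20:00: 07:30–09:15, 09:30–17:10, 17:20–20:00.
Callum ∩ Liang: 15:10–15:20, 17:05–17:10, 17:20–18:05, 18:15–19:50.
Callum ∩ Liang ∩ Beatriz: 15:10–15:20, 17:05–17:10, 17:20–17:45, 17:55–18:00.
Callum ∩ Liang ∩ Beatriz ∩ Maya: 15:10–15:20.
Restricted to 10:45–19:20: 15:10–15:20.
Total common minutes: 10.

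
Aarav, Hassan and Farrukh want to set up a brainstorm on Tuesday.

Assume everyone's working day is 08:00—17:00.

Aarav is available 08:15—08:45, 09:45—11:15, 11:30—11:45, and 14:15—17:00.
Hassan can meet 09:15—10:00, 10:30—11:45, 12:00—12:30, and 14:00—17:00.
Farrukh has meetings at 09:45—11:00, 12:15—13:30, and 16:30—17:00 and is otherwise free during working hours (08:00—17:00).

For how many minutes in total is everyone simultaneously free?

Farrukh free within 08:00–17:00: 08:00–09:45, 11:00–12:15, 13:30–16:30.
Aarav ∩ Hassan: 09:45–10:00, 10:30–11:15, 11:30–11:45, 14:15–17:00.
Aarav ∩ Hassan ∩ Farrukh: 11:00–11:15, 11:30–11:45, 14:15–16:30.
Total common minutes: 15 + 15 + 135 = 165.

165 minutes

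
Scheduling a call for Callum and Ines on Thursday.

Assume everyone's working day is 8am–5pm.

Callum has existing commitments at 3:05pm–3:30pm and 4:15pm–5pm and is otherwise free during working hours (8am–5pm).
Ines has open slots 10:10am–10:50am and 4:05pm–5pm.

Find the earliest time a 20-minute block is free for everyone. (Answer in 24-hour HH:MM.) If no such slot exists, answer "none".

10:10

Callum free within 08:00–17:00: 08:00–15:05, 15:30–16:15.
Callum ∩ Ines: 10:10–10:50, 16:05–16:15.
Windows ≥ 20 min: 10:10–10:50.
Earliest such window starts at 10:10.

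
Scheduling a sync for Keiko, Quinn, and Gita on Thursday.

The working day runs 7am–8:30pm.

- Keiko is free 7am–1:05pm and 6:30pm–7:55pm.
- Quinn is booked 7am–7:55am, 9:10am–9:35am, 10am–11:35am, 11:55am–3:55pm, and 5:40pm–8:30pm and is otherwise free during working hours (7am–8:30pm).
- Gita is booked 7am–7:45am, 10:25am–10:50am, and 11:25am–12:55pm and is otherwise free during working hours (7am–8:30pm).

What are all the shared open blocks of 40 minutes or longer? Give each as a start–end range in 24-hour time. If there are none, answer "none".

07:55–09:10

Quinn free within 07:00–20:30: 07:55–09:10, 09:35–10:00, 11:35–11:55, 15:55–17:40.
Gita free within 07:00–20:30: 07:45–10:25, 10:50–11:25, 12:55–20:30.
Keiko ∩ Quinn: 07:55–09:10, 09:35–10:00, 11:35–11:55.
Keiko ∩ Quinn ∩ Gita: 07:55–09:10, 09:35–10:00.
Windows ≥ 40 min: 07:55–09:10.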